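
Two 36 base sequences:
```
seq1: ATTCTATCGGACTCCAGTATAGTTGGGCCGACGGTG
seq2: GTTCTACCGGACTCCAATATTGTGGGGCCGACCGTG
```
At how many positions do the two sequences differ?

Comparing position by position, 6 positions differ: 1 (A/G), 7 (T/C), 17 (G/A), 21 (A/T), 24 (T/G), 33 (G/C).

6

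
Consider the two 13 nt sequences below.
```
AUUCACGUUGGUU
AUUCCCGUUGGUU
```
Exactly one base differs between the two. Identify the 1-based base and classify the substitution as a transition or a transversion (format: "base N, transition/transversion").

The sequences differ only at base 5: A→C (purine→pyrimidine), a transversion.

base 5, transversion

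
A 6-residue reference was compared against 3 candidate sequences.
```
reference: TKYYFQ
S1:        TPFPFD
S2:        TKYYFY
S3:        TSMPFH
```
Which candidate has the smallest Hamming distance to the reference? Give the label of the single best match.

S2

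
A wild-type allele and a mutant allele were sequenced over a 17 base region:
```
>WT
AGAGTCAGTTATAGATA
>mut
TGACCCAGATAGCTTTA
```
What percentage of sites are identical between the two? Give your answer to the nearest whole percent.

53%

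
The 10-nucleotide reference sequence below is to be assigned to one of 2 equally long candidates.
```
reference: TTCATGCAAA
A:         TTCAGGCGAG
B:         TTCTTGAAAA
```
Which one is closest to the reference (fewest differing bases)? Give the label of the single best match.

B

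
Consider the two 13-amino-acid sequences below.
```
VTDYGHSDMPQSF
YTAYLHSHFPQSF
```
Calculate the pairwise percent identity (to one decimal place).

5 positions differ (1, 3, 5, 8, 9), so 8 of 13 match: 8/13 = 61.54%.

61.5%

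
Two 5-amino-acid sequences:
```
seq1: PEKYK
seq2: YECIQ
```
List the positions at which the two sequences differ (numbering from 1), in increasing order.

Differences at position 1 (P→Y), position 3 (K→C), position 4 (Y→I), position 5 (K→Q).

1, 3, 4, 5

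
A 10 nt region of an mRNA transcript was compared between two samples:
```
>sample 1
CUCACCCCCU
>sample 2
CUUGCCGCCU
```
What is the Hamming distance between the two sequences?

3

The sequences differ at sites 3, 4, 7 (1-based) — 3 in total.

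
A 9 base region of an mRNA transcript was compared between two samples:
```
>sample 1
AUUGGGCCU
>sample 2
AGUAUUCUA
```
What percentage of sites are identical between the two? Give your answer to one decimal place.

6 positions differ (2, 4, 5, 6, 8, 9), so 3 of 9 match: 3/9 = 33.33%.

33.3%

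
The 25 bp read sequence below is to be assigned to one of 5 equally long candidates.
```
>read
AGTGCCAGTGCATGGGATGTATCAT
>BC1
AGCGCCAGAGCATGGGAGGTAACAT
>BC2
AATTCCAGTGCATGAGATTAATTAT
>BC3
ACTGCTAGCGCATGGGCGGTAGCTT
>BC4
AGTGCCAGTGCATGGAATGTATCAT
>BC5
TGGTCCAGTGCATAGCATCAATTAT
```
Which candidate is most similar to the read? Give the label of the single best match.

BC1 differs at 4 bases; BC2 differs at 6 bases; BC3 differs at 7 bases; BC4 differs at 1 base; BC5 differs at 8 bases. The closest is BC4.

BC4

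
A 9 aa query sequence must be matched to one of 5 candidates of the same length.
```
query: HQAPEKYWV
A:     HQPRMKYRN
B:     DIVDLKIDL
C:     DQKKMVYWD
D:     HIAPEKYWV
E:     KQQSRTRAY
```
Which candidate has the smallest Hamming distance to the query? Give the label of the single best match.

D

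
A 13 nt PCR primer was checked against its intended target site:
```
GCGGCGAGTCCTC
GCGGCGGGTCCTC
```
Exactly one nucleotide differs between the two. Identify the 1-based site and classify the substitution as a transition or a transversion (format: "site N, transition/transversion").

Site 7 changes A→G. A is a purine and G is a purine, so this is a transition.

site 7, transition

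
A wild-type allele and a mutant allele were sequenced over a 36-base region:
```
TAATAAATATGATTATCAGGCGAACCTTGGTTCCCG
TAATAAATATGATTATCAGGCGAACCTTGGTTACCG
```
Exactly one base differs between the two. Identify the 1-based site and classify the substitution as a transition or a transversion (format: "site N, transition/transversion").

site 33, transversion

Site 33 changes C→A. C is a pyrimidine and A is a purine, so this is a transversion.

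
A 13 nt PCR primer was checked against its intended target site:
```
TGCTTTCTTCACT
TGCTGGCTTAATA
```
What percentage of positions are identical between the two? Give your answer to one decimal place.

5 positions differ (5, 6, 10, 12, 13), so 8 of 13 match: 8/13 = 61.54%.

61.5%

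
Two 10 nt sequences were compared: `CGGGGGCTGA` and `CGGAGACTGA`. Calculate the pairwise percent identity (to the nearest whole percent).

80%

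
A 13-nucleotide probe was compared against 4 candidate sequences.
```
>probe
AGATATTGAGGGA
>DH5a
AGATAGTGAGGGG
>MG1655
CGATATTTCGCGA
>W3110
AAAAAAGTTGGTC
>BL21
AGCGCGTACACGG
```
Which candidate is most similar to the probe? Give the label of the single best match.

DH5a

Hamming distances to probe — DH5a: 2; MG1655: 4; W3110: 8; BL21: 9.
Smallest is DH5a with 2 mismatches.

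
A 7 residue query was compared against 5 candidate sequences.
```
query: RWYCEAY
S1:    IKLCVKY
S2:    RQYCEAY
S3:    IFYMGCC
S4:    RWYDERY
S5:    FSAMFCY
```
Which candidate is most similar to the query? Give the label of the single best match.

Hamming distances to query — S1: 5; S2: 1; S3: 6; S4: 2; S5: 6.
Smallest is S2 with 1 mismatch.

S2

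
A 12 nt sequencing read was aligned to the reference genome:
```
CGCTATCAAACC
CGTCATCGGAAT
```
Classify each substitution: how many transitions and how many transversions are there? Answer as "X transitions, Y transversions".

Transitions (purine↔purine or pyrimidine↔pyrimidine): 3 C→T, 4 T→C, 8 A→G, 9 A→G, 12 C→T.
Transversions (purine↔pyrimidine): 11 C→A.

5 transitions, 1 transversion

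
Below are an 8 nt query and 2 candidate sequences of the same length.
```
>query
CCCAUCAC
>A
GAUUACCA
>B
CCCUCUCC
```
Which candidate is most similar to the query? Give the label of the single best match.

B

Hamming distances to query — A: 7; B: 4.
Smallest is B with 4 mismatches.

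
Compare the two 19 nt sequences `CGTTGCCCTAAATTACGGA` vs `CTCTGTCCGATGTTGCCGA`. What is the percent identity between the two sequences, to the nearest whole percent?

8 positions differ (2, 3, 6, 9, 11, 12, 15, 17), so 11 of 19 match: 11/19 = 57.89%.

58%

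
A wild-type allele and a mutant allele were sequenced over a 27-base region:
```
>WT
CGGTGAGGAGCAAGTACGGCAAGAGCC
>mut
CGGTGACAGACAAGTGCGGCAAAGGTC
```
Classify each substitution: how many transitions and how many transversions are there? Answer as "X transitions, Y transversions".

7 transitions, 1 transversion

Mismatches (1-based):
site 7: G→C (purine→pyrimidine, transversion)
site 8: G→A (purine→purine, transition)
site 9: A→G (purine→purine, transition)
site 10: G→A (purine→purine, transition)
site 16: A→G (purine→purine, transition)
site 23: G→A (purine→purine, transition)
site 24: A→G (purine→purine, transition)
site 26: C→T (pyrimidine→pyrimidine, transition)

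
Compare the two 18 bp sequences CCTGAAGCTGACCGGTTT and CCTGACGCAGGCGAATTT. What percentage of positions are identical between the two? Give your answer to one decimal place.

6 positions differ (6, 9, 11, 13, 14, 15), so 12 of 18 match: 12/18 = 66.67%.

66.7%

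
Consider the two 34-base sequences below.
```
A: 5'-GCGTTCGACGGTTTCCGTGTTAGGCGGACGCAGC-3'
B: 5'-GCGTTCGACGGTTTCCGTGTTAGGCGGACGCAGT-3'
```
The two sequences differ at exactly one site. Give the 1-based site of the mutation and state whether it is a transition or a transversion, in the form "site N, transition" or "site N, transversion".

Site 34 changes C→T. C is a pyrimidine and T is a pyrimidine, so this is a transition.

site 34, transition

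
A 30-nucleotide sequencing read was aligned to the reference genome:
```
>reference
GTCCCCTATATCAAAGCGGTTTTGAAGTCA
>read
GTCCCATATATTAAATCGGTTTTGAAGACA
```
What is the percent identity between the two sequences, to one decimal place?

86.7%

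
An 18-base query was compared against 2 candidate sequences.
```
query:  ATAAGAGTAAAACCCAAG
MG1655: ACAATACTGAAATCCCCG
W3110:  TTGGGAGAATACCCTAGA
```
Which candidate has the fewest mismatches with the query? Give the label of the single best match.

MG1655

MG1655 differs at 7 bases; W3110 differs at 9 bases. The closest is MG1655.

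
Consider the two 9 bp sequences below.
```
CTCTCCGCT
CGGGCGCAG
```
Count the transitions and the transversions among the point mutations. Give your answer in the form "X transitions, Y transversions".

0 transitions, 7 transversions

Transitions (purine↔purine or pyrimidine↔pyrimidine): none.
Transversions (purine↔pyrimidine): 2 T→G, 3 C→G, 4 T→G, 6 C→G, 7 G→C, 8 C→A, 9 T→G.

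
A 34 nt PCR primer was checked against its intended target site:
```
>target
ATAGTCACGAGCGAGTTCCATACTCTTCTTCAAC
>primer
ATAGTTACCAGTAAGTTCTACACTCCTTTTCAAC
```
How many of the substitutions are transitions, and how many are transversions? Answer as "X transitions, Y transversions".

Mismatches (1-based):
site 6: C→T (pyrimidine→pyrimidine, transition)
site 9: G→C (purine→pyrimidine, transversion)
site 12: C→T (pyrimidine→pyrimidine, transition)
site 13: G→A (purine→purine, transition)
site 19: C→T (pyrimidine→pyrimidine, transition)
site 21: T→C (pyrimidine→pyrimidine, transition)
site 26: T→C (pyrimidine→pyrimidine, transition)
site 28: C→T (pyrimidine→pyrimidine, transition)

7 transitions, 1 transversion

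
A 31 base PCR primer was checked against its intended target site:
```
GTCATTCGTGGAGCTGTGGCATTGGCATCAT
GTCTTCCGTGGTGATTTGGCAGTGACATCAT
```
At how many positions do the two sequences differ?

The sequences differ at positions 4, 6, 12, 14, 16, 22, 25 (1-based) — 7 in total.

7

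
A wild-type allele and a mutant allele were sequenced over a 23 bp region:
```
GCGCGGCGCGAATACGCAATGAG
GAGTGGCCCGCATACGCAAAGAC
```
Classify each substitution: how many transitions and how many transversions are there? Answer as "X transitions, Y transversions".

1 transition, 5 transversions

Transitions (purine↔purine or pyrimidine↔pyrimidine): 4 C→T.
Transversions (purine↔pyrimidine): 2 C→A, 8 G→C, 11 A→C, 20 T→A, 23 G→C.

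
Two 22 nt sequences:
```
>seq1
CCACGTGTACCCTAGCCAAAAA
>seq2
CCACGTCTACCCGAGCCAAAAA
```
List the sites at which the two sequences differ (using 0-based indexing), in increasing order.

Scanning 0-based: 6: G/C; 12: T/G.

6, 12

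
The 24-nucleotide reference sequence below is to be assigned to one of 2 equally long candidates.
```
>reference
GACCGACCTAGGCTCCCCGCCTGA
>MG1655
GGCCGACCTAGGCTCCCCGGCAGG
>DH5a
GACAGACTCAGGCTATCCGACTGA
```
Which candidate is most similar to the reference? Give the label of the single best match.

Hamming distances to reference — MG1655: 4; DH5a: 6.
Smallest is MG1655 with 4 mismatches.

MG1655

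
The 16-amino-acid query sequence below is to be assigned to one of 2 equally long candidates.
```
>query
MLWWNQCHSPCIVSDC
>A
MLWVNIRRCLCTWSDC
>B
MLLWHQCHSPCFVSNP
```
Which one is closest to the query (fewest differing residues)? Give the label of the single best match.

B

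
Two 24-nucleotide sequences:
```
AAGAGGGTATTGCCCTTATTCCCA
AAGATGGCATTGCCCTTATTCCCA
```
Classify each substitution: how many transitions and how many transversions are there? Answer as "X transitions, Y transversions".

1 transition, 1 transversion

Mismatches (1-based):
base 5: G→T (purine→pyrimidine, transversion)
base 8: T→C (pyrimidine→pyrimidine, transition)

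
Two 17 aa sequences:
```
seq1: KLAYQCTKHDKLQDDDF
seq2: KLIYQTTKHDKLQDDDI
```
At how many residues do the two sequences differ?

Comparing position by position, 3 residues differ: 3 (A/I), 6 (C/T), 17 (F/I).

3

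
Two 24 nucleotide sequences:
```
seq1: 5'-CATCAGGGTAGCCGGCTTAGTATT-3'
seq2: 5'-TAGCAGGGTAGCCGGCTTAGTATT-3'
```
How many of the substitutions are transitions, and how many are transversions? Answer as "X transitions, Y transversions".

Transitions (purine↔purine or pyrimidine↔pyrimidine): 1 C→T.
Transversions (purine↔pyrimidine): 3 T→G.

1 transition, 1 transversion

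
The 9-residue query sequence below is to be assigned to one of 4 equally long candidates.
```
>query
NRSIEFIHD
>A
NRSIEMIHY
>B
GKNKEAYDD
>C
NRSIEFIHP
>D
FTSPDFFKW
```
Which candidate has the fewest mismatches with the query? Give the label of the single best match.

Hamming distances to query — A: 2; B: 7; C: 1; D: 7.
Smallest is C with 1 mismatch.

C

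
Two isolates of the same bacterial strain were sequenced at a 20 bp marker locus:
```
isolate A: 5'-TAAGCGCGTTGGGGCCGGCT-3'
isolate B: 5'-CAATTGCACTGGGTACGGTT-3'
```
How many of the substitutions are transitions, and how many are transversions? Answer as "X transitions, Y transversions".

5 transitions, 3 transversions

Mismatches (1-based):
base 1: T→C (pyrimidine→pyrimidine, transition)
base 4: G→T (purine→pyrimidine, transversion)
base 5: C→T (pyrimidine→pyrimidine, transition)
base 8: G→A (purine→purine, transition)
base 9: T→C (pyrimidine→pyrimidine, transition)
base 14: G→T (purine→pyrimidine, transversion)
base 15: C→A (pyrimidine→purine, transversion)
base 19: C→T (pyrimidine→pyrimidine, transition)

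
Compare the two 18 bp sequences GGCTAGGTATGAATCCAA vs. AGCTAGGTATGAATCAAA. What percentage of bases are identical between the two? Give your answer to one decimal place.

2 positions differ (1, 16), so 16 of 18 match: 16/18 = 88.89%.

88.9%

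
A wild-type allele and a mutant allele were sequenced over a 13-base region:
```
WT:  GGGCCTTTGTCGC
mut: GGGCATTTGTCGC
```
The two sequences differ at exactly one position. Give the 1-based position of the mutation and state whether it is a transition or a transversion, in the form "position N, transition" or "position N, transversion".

position 5, transversion

Position 5 changes C→A. C is a pyrimidine and A is a purine, so this is a transversion.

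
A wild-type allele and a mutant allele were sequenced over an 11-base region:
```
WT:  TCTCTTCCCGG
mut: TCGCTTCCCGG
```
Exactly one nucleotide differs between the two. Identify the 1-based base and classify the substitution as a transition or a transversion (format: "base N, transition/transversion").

base 3, transversion

Base 3 changes T→G. T is a pyrimidine and G is a purine, so this is a transversion.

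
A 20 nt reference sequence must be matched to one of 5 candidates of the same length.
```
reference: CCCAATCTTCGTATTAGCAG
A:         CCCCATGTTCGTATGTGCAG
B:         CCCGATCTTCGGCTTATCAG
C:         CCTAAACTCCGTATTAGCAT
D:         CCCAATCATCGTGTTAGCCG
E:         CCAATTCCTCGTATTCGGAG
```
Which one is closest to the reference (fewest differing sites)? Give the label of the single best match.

D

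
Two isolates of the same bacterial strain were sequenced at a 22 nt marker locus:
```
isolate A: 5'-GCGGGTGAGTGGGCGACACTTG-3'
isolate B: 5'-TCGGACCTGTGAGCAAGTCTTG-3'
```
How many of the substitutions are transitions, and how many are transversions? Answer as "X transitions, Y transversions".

4 transitions, 5 transversions

Transitions (purine↔purine or pyrimidine↔pyrimidine): 5 G→A, 6 T→C, 12 G→A, 15 G→A.
Transversions (purine↔pyrimidine): 1 G→T, 7 G→C, 8 A→T, 17 C→G, 18 A→T.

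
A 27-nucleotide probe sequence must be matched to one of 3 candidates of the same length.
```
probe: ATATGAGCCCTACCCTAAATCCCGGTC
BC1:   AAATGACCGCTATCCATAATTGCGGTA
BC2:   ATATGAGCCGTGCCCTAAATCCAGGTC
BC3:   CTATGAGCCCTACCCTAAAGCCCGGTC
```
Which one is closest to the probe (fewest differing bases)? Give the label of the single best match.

BC3

Hamming distances to probe — BC1: 9; BC2: 3; BC3: 2.
Smallest is BC3 with 2 mismatches.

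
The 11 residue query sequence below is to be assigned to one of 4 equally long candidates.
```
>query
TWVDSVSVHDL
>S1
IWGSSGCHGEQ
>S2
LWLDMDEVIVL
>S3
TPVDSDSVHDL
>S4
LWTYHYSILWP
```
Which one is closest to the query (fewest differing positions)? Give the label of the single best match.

S1 differs at 9 positions; S2 differs at 7 positions; S3 differs at 2 positions; S4 differs at 9 positions. The closest is S3.

S3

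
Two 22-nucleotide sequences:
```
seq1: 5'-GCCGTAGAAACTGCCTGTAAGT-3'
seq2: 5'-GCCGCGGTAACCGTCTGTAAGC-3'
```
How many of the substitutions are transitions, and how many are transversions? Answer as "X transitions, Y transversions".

5 transitions, 1 transversion

Mismatches (1-based):
position 5: T→C (pyrimidine→pyrimidine, transition)
position 6: A→G (purine→purine, transition)
position 8: A→T (purine→pyrimidine, transversion)
position 12: T→C (pyrimidine→pyrimidine, transition)
position 14: C→T (pyrimidine→pyrimidine, transition)
position 22: T→C (pyrimidine→pyrimidine, transition)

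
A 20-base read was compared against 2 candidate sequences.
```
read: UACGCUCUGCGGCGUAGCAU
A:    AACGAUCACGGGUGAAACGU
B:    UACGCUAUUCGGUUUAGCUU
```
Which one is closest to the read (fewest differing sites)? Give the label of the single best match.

A differs at 9 sites; B differs at 5 sites. The closest is B.

B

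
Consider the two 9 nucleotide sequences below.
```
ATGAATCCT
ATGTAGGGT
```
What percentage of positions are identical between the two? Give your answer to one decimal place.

4 positions differ (4, 6, 7, 8), so 5 of 9 match: 5/9 = 55.56%.

55.6%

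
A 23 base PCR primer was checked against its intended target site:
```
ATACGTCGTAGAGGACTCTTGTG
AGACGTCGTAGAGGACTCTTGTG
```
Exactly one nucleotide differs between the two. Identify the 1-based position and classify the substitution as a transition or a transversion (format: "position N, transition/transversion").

The sequences differ only at position 2: T→G (pyrimidine→purine), a transversion.

position 2, transversion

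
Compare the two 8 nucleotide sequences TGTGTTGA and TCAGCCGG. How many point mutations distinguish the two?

5

Comparing position by position, 5 sites differ: 2 (G/C), 3 (T/A), 5 (T/C), 6 (T/C), 8 (A/G).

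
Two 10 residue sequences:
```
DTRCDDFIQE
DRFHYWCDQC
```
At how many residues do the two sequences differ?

8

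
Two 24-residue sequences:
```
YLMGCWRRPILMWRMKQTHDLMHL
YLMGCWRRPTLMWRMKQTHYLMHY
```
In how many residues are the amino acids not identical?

3

The sequences differ at residues 10, 20, 24 (1-based) — 3 in total.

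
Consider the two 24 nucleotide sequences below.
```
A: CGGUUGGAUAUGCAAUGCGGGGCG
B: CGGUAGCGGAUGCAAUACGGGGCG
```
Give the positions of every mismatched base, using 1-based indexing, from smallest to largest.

5, 7, 8, 9, 17

Differences at position 5 (U→A), position 7 (G→C), position 8 (A→G), position 9 (U→G), position 17 (G→A).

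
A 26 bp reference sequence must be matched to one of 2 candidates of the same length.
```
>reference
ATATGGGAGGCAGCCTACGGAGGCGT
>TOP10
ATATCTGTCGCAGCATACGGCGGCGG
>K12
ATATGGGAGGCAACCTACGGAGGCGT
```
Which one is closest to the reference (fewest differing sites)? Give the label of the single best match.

K12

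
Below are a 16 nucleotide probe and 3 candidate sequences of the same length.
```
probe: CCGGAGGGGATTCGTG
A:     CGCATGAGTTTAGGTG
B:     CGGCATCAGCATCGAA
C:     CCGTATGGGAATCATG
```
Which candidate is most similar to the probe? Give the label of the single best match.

A differs at 9 positions; B differs at 9 positions; C differs at 4 positions. The closest is C.

C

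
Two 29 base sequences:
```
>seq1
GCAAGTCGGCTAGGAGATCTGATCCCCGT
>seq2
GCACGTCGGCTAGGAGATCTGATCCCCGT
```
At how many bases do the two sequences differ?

1

Mismatches (1-based): base 4: A→C.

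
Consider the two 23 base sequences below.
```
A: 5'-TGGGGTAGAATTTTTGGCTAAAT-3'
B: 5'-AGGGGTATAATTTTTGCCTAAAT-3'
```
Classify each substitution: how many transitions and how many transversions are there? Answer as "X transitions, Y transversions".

Mismatches (1-based):
base 1: T→A (pyrimidine→purine, transversion)
base 8: G→T (purine→pyrimidine, transversion)
base 17: G→C (purine→pyrimidine, transversion)

0 transitions, 3 transversions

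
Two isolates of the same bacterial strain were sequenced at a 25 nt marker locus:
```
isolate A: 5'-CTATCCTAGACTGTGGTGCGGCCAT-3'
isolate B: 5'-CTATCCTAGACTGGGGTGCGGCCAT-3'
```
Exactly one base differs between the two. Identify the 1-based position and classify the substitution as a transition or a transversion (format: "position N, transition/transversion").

Position 14 changes T→G. T is a pyrimidine and G is a purine, so this is a transversion.

position 14, transversion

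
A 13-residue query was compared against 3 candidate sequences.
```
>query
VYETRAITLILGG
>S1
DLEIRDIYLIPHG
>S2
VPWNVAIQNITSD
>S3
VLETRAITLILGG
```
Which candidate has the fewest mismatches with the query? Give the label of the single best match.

S1 differs at 7 positions; S2 differs at 9 positions; S3 differs at 1 position. The closest is S3.

S3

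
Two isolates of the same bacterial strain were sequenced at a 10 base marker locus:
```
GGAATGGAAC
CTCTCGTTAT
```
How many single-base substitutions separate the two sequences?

8

Comparing position by position, 8 bases differ: 1 (G/C), 2 (G/T), 3 (A/C), 4 (A/T), 5 (T/C), 7 (G/T), 8 (A/T), 10 (C/T).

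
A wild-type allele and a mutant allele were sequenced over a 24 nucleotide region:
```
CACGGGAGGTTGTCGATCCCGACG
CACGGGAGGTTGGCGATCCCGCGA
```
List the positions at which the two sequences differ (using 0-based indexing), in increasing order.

Scanning 0-based: 12: T/G; 21: A/C; 22: C/G; 23: G/A.

12, 21, 22, 23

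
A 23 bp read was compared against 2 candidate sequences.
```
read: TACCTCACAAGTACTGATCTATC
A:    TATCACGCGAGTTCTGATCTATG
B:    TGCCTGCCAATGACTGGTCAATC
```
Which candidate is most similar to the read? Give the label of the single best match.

A

A differs at 6 sites; B differs at 7 sites. The closest is A.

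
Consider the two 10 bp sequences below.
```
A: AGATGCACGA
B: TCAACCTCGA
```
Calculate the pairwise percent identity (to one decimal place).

5 positions differ (1, 2, 4, 5, 7), so 5 of 10 match: 5/10 = 50%.

50.0%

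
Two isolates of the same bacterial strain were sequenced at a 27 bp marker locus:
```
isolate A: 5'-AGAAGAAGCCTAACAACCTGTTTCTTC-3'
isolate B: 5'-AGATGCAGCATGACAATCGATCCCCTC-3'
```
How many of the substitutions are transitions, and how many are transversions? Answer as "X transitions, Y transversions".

Transitions (purine↔purine or pyrimidine↔pyrimidine): 12 A→G, 17 C→T, 20 G→A, 22 T→C, 23 T→C, 25 T→C.
Transversions (purine↔pyrimidine): 4 A→T, 6 A→C, 10 C→A, 19 T→G.

6 transitions, 4 transversions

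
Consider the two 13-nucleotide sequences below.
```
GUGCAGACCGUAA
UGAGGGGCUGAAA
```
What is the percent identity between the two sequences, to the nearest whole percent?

Mismatches at positions 1, 2, 3, 4, 5, 7, 9, 11 (1-based): 8 of 13.
Identical positions: 5/13 = 38.46% → 38%.

38%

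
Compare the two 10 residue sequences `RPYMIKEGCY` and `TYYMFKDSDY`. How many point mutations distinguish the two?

Mismatches (1-based): residue 1: R→T; residue 2: P→Y; residue 5: I→F; residue 7: E→D; residue 8: G→S; residue 9: C→D.

6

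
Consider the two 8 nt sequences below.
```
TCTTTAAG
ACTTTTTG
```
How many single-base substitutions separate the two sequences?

Comparing position by position, 3 sites differ: 1 (T/A), 6 (A/T), 7 (A/T).

3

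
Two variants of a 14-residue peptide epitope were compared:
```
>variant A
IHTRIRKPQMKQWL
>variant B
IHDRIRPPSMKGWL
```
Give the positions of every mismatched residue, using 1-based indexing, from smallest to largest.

3, 7, 9, 12

Scanning 1-based: 3: T/D; 7: K/P; 9: Q/S; 12: Q/G.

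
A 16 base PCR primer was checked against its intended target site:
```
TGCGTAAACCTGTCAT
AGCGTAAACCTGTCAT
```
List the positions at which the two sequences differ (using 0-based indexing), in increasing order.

0

Differences at position 0 (T→A).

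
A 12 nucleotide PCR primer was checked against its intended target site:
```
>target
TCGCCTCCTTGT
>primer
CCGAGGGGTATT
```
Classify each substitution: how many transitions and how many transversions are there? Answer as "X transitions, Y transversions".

Transitions (purine↔purine or pyrimidine↔pyrimidine): 1 T→C.
Transversions (purine↔pyrimidine): 4 C→A, 5 C→G, 6 T→G, 7 C→G, 8 C→G, 10 T→A, 11 G→T.

1 transition, 7 transversions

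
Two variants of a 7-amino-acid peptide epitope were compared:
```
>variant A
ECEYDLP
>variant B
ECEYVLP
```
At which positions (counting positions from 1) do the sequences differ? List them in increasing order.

Differences at position 5 (D→V).

5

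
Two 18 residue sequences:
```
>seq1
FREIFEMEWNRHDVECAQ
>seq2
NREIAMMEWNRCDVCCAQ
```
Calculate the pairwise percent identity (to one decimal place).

5 positions differ (1, 5, 6, 12, 15), so 13 of 18 match: 13/18 = 72.22%.

72.2%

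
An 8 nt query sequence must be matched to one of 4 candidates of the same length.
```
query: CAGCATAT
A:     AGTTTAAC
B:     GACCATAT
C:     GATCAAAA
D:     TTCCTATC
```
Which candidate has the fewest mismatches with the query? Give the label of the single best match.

B

Hamming distances to query — A: 7; B: 2; C: 4; D: 7.
Smallest is B with 2 mismatches.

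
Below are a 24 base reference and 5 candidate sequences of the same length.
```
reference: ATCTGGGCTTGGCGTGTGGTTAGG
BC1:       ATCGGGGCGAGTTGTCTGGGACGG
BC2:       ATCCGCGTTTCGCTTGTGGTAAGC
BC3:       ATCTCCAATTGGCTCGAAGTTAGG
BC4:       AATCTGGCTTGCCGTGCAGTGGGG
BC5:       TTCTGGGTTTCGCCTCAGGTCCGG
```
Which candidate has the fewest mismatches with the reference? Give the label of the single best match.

Hamming distances to reference — BC1: 9; BC2: 7; BC3: 8; BC4: 9; BC5: 8.
Smallest is BC2 with 7 mismatches.

BC2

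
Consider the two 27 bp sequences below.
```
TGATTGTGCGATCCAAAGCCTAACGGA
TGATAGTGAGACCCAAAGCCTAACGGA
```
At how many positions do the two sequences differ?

The sequences differ at positions 5, 9, 12 (1-based) — 3 in total.

3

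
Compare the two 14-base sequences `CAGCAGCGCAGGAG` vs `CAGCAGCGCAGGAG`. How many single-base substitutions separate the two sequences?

0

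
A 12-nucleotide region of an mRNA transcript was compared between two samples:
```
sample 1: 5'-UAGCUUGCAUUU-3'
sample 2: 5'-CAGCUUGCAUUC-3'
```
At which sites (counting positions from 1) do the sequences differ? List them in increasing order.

Scanning 1-based: 1: U/C; 12: U/C.

1, 12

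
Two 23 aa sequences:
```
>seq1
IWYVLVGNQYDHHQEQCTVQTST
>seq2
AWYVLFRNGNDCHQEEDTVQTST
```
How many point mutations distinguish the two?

8

Comparing position by position, 8 residues differ: 1 (I/A), 6 (V/F), 7 (G/R), 9 (Q/G), 10 (Y/N), 12 (H/C), 16 (Q/E), 17 (C/D).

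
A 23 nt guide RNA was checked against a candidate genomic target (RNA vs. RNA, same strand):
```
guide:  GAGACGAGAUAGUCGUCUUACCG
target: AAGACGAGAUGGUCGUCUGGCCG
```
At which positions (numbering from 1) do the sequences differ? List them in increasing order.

Differences at position 1 (G→A), position 11 (A→G), position 19 (U→G), position 20 (A→G).

1, 11, 19, 20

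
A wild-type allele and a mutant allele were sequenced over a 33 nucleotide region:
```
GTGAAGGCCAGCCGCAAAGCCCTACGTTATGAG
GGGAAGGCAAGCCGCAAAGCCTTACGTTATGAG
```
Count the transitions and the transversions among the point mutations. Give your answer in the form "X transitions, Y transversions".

1 transition, 2 transversions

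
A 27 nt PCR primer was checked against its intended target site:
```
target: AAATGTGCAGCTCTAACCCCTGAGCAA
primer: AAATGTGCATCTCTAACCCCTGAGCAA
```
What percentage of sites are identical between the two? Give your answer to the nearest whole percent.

Mismatch at position 10 (1-based): 1 of 27.
Identical positions: 26/27 = 96.3% → 96%.

96%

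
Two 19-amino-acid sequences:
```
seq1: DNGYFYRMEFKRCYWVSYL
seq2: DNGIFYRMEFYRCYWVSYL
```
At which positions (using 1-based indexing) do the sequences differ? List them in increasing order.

Scanning 1-based: 4: Y/I; 11: K/Y.

4, 11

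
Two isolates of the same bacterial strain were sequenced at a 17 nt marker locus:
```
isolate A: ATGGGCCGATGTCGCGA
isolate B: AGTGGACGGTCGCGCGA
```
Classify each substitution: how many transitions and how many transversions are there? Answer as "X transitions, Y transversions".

Transitions (purine↔purine or pyrimidine↔pyrimidine): 9 A→G.
Transversions (purine↔pyrimidine): 2 T→G, 3 G→T, 6 C→A, 11 G→C, 12 T→G.

1 transition, 5 transversions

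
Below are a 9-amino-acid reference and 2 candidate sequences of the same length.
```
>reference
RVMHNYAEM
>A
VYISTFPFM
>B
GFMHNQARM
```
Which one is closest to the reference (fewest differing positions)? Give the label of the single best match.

B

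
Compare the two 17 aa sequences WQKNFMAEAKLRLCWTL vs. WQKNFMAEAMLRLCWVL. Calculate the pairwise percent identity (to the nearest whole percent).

88%

Mismatches at positions 10, 16 (1-based): 2 of 17.
Identical positions: 15/17 = 88.24% → 88%.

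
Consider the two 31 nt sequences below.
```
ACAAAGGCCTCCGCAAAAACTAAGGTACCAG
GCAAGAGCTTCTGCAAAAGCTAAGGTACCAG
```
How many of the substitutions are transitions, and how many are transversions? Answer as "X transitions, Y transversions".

6 transitions, 0 transversions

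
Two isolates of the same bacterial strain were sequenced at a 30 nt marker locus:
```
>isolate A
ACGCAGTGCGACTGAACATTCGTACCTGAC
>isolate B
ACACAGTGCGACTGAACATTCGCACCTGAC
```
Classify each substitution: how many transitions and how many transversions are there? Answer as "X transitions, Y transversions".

Transitions (purine↔purine or pyrimidine↔pyrimidine): 3 G→A, 23 T→C.
Transversions (purine↔pyrimidine): none.

2 transitions, 0 transversions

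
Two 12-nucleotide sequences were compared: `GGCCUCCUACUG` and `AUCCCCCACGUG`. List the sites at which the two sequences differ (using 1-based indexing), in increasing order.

Scanning 1-based: 1: G/A; 2: G/U; 5: U/C; 8: U/A; 9: A/C; 10: C/G.

1, 2, 5, 8, 9, 10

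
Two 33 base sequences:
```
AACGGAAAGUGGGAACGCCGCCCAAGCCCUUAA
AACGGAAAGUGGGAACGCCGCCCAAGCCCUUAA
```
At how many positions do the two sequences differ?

0

No positions differ; the sequences are identical.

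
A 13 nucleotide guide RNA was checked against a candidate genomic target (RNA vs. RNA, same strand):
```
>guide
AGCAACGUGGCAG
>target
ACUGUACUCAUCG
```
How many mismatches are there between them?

10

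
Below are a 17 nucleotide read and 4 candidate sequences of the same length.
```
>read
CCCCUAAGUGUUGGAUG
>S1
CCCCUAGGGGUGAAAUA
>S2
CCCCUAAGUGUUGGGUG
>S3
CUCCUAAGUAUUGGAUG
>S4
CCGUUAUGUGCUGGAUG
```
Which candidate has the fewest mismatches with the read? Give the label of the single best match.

Hamming distances to read — S1: 6; S2: 1; S3: 2; S4: 4.
Smallest is S2 with 1 mismatch.

S2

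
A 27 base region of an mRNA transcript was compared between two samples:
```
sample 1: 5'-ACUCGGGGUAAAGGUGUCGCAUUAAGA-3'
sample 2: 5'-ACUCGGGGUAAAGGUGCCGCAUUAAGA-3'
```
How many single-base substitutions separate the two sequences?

1

The sequences differ at positions 17 (1-based) — 1 in total.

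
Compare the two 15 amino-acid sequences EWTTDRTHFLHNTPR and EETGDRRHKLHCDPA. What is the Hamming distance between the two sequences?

7

Comparing position by position, 7 positions differ: 2 (W/E), 4 (T/G), 7 (T/R), 9 (F/K), 12 (N/C), 13 (T/D), 15 (R/A).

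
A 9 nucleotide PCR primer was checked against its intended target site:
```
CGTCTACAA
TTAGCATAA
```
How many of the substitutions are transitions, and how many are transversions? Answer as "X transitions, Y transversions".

Mismatches (1-based):
position 1: C→T (pyrimidine→pyrimidine, transition)
position 2: G→T (purine→pyrimidine, transversion)
position 3: T→A (pyrimidine→purine, transversion)
position 4: C→G (pyrimidine→purine, transversion)
position 5: T→C (pyrimidine→pyrimidine, transition)
position 7: C→T (pyrimidine→pyrimidine, transition)

3 transitions, 3 transversions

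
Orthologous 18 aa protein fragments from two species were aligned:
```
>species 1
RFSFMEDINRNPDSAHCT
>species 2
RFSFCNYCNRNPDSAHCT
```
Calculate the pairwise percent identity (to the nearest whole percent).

78%

4 positions differ (5, 6, 7, 8), so 14 of 18 match: 14/18 = 77.78%.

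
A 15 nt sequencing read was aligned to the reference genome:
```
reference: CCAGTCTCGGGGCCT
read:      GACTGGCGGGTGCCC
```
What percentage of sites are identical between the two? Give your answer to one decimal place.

33.3%

10 positions differ (1, 2, 3, 4, 5, 6, 7, 8, 11, 15), so 5 of 15 match: 5/15 = 33.33%.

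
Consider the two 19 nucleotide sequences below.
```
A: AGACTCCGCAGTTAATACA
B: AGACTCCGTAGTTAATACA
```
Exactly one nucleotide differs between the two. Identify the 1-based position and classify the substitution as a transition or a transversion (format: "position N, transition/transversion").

Position 9 changes C→T. C is a pyrimidine and T is a pyrimidine, so this is a transition.

position 9, transition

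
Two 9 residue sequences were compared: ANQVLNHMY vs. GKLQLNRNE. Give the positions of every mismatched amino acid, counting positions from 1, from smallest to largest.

1, 2, 3, 4, 7, 8, 9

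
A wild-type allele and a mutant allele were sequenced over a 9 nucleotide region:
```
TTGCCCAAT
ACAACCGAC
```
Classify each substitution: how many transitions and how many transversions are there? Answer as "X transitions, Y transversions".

Mismatches (1-based):
base 1: T→A (pyrimidine→purine, transversion)
base 2: T→C (pyrimidine→pyrimidine, transition)
base 3: G→A (purine→purine, transition)
base 4: C→A (pyrimidine→purine, transversion)
base 7: A→G (purine→purine, transition)
base 9: T→C (pyrimidine→pyrimidine, transition)

4 transitions, 2 transversions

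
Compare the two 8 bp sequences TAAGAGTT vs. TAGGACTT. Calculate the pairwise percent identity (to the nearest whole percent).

Mismatches at positions 3, 6 (1-based): 2 of 8.
Identical positions: 6/8 = 75% → 75%.

75%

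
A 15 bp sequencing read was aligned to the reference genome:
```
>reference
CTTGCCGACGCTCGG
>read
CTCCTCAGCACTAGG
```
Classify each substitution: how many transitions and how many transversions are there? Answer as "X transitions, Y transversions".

5 transitions, 2 transversions

Transitions (purine↔purine or pyrimidine↔pyrimidine): 3 T→C, 5 C→T, 7 G→A, 8 A→G, 10 G→A.
Transversions (purine↔pyrimidine): 4 G→C, 13 C→A.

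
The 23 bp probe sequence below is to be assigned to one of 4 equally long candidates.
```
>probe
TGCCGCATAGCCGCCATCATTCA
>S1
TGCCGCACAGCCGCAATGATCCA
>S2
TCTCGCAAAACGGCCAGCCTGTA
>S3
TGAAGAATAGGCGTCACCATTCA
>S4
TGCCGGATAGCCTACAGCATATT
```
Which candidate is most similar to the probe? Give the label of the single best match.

S1

S1 differs at 4 positions; S2 differs at 9 positions; S3 differs at 6 positions; S4 differs at 7 positions. The closest is S1.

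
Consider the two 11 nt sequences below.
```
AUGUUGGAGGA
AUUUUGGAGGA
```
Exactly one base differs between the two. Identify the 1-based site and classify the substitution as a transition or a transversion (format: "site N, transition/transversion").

The sequences differ only at site 3: G→U (purine→pyrimidine), a transversion.

site 3, transversion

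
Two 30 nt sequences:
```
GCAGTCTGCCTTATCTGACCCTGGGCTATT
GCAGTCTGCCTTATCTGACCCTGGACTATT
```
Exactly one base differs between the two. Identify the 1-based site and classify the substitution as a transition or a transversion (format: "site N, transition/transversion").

Site 25 changes G→A. G is a purine and A is a purine, so this is a transition.

site 25, transition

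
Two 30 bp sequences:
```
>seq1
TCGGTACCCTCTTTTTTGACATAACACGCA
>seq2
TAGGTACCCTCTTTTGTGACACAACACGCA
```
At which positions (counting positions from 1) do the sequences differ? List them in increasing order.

Scanning 1-based: 2: C/A; 16: T/G; 22: T/C.

2, 16, 22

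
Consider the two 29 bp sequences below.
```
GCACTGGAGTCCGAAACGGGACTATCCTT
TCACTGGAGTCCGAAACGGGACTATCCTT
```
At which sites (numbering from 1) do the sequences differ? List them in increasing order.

Differences at site 1 (G→T).

1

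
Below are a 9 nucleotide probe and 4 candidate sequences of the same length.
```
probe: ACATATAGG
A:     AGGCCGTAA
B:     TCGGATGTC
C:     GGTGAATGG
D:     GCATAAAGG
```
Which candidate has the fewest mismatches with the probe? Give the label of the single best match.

Hamming distances to probe — A: 8; B: 6; C: 6; D: 2.
Smallest is D with 2 mismatches.

D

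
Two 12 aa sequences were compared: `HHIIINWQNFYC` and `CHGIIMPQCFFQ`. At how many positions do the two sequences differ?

7

Comparing position by position, 7 positions differ: 1 (H/C), 3 (I/G), 6 (N/M), 7 (W/P), 9 (N/C), 11 (Y/F), 12 (C/Q).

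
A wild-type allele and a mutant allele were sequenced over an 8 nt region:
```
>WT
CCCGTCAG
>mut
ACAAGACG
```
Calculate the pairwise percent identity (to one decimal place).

25.0%

Mismatches at positions 1, 3, 4, 5, 6, 7 (1-based): 6 of 8.
Identical positions: 2/8 = 25% → 25.0%.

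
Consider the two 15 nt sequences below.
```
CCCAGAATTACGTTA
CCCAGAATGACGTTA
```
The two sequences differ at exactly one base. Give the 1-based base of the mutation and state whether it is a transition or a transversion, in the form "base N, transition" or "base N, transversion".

base 9, transversion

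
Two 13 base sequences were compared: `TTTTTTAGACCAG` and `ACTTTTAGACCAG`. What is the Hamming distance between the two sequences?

2

Comparing position by position, 2 positions differ: 1 (T/A), 2 (T/C).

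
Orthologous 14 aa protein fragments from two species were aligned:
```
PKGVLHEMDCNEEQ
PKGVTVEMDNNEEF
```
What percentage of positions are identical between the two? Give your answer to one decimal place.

Mismatches at positions 5, 6, 10, 14 (1-based): 4 of 14.
Identical positions: 10/14 = 71.43% → 71.4%.

71.4%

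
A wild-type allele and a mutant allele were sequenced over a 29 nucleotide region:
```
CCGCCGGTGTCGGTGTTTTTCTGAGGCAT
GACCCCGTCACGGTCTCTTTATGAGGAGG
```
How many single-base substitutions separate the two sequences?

The sequences differ at positions 1, 2, 3, 6, 9, 10, 15, 17, 21, 27, 28, 29 (1-based) — 12 in total.

12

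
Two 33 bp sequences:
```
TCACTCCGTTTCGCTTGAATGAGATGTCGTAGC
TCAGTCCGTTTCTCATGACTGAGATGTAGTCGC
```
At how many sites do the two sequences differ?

Mismatches (1-based): site 4: C→G; site 13: G→T; site 15: T→A; site 19: A→C; site 28: C→A; site 31: A→C.

6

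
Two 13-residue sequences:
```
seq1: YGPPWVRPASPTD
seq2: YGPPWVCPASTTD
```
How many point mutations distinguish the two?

Comparing position by position, 2 residues differ: 7 (R/C), 11 (P/T).

2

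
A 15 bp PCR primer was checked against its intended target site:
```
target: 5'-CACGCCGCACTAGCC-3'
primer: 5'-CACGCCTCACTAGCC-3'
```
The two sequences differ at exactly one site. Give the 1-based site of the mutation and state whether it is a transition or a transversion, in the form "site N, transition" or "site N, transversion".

The sequences differ only at site 7: G→T (purine→pyrimidine), a transversion.

site 7, transversion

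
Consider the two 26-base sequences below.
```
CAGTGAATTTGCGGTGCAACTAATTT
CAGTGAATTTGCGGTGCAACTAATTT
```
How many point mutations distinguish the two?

0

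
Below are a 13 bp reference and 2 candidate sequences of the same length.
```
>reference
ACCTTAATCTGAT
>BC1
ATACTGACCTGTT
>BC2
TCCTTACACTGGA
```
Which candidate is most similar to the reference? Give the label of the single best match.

BC2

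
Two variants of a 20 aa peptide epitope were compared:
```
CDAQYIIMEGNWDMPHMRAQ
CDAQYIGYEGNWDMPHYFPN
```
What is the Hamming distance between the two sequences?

6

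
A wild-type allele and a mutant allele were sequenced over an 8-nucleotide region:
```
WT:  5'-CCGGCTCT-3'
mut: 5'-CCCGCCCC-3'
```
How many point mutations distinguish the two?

The sequences differ at sites 3, 6, 8 (1-based) — 3 in total.

3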